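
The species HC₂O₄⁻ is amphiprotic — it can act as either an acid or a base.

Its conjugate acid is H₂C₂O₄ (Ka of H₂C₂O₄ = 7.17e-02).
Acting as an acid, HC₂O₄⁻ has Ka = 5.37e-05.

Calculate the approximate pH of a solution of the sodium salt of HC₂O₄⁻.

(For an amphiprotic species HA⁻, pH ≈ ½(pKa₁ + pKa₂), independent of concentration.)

pKa₁ = -log(7.17e-02) = 1.14; pKa₂ = -log(5.37e-05) = 4.27. For an amphiprotic species, pH ≈ ½(pKa₁ + pKa₂) = ½(1.14 + 4.27) = 2.71.

pH = 2.71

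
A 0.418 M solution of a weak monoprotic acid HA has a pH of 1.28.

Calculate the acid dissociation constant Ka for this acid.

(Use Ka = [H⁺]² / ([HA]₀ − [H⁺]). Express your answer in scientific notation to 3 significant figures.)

[H⁺] = 10^(−pH) = 10^(−1.28) = 5.248e-02 M. For HA ⇌ H⁺ + A⁻, Ka = [H⁺][A⁻]/[HA] = [H⁺]² / ([HA]₀ − [H⁺]) = (5.248e-02)² / (0.418 − 5.248e-02) = 7.54e-03.

K_a = 7.54e-03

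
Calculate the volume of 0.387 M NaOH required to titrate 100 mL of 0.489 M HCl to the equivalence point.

At equivalence: moles acid = moles base. moles HCl = 0.489 × 100/1000 = 0.0489 mol. V_base = moles / 0.387 × 1000 = 126.4 mL.

V_{base} = 126.4 mL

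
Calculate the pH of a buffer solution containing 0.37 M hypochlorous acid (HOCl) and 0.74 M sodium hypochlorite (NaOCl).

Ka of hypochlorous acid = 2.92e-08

pKa = -log(2.92e-08) = 7.53. pH = pKa + log([A⁻]/[HA]) = 7.53 + log(0.74/0.37)

pH = 7.84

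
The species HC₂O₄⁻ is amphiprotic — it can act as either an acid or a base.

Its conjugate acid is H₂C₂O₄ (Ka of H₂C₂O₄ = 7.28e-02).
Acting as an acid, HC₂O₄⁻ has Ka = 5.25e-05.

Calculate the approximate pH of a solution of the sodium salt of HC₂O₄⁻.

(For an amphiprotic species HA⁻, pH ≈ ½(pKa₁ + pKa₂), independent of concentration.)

pKa₁ = -log(7.28e-02) = 1.14; pKa₂ = -log(5.25e-05) = 4.28. For an amphiprotic species, pH ≈ ½(pKa₁ + pKa₂) = ½(1.14 + 4.28) = 2.71.

pH = 2.71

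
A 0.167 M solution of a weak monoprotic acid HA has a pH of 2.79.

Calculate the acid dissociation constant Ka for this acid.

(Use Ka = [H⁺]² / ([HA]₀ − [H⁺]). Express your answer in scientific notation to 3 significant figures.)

[H⁺] = 10^(−pH) = 10^(−2.79) = 1.622e-03 M. For HA ⇌ H⁺ + A⁻, Ka = [H⁺][A⁻]/[HA] = [H⁺]² / ([HA]₀ − [H⁺]) = (1.622e-03)² / (0.167 − 1.622e-03) = 1.59e-05.

K_a = 1.59e-05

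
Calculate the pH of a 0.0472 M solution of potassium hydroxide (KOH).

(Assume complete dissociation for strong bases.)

[OH⁻] = 0.0472 M for strong base. pOH = -log[OH⁻] = 1.33, pH = 14 - pOH

pH = 12.67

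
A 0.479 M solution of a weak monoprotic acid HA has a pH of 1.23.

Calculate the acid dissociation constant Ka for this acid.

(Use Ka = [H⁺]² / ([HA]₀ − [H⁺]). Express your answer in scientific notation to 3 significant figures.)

[H⁺] = 10^(−pH) = 10^(−1.23) = 5.888e-02 M. For HA ⇌ H⁺ + A⁻, Ka = [H⁺][A⁻]/[HA] = [H⁺]² / ([HA]₀ − [H⁺]) = (5.888e-02)² / (0.479 − 5.888e-02) = 8.25e-03.

K_a = 8.25e-03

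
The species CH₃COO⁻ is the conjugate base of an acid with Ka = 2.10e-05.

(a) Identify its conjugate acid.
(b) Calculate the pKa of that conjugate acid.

(a) The conjugate acid is formed by adding one H⁺ to CH₃COO⁻, giving CH₃COOH. (b) pKa = -log(Ka) = -log(2.10e-05) = 4.68.

Conjugate acid: CH₃COOH; pK_a = 4.68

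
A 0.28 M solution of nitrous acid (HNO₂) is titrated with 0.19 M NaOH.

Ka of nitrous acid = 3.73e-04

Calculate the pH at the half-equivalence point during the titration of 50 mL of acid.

At half-equivalence [HA] = [A⁻], so Henderson-Hasselbalch gives pH = pKa = -log(3.73e-04) = 3.43.

pH = pKa = 3.43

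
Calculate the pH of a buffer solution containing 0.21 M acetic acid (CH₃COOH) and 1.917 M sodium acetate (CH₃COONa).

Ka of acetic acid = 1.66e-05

pKa = -log(1.66e-05) = 4.78. pH = pKa + log([A⁻]/[HA]) = 4.78 + log(1.917/0.21)

pH = 5.74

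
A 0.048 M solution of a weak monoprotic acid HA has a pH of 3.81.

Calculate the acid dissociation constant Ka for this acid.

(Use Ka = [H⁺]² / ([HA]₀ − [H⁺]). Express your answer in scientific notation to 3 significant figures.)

[H⁺] = 10^(−pH) = 10^(−3.81) = 1.549e-04 M. For HA ⇌ H⁺ + A⁻, Ka = [H⁺][A⁻]/[HA] = [H⁺]² / ([HA]₀ − [H⁺]) = (1.549e-04)² / (0.048 − 1.549e-04) = 5.01e-07.

K_a = 5.01e-07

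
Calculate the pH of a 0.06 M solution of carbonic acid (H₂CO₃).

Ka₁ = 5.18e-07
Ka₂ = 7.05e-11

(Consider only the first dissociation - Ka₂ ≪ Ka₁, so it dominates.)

First dissociation dominates. From Ka₁ = [H⁺][HA⁻]/[H₂A], x² + Ka₁·x − Ka₁·C = 0 with C = 0.06 M and Ka₁ = 5.18e-07. Solving: [H⁺] = (−Ka₁ + √(Ka₁² + 4·Ka₁·C)) / 2 = 1.7604e-04 M. pH = -log(1.7604e-04) = 3.75.

pH = 3.75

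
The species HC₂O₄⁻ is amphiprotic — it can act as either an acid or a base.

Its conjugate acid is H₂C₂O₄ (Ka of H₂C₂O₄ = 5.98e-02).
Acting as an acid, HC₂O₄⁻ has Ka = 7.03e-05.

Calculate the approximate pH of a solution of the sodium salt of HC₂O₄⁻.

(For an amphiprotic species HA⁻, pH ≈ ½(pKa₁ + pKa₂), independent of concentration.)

pKa₁ = -log(5.98e-02) = 1.22; pKa₂ = -log(7.03e-05) = 4.15. For an amphiprotic species, pH ≈ ½(pKa₁ + pKa₂) = ½(1.22 + 4.15) = 2.69.

pH = 2.69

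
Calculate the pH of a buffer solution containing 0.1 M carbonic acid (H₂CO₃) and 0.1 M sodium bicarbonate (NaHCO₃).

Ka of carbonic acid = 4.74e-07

pKa = -log(4.74e-07) = 6.32. pH = pKa + log([A⁻]/[HA]) = 6.32 + log(0.1/0.1)

pH = 6.32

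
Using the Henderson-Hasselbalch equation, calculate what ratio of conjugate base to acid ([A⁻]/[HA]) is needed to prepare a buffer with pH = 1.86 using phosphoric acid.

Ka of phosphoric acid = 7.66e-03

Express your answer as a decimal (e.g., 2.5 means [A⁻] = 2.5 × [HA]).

pKa = -log(7.66e-03) = 2.1158. pH = pKa + log([A⁻]/[HA]), so log([A⁻]/[HA]) = pH − pKa = 1.86 − 2.1158 = -0.2558. [A⁻]/[HA] = 10^(-0.2558) = 0.555

[A⁻]/[HA] = 0.555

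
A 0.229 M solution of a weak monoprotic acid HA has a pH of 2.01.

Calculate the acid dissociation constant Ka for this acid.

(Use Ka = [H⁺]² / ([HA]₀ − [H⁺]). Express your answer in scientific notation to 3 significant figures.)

[H⁺] = 10^(−pH) = 10^(−2.01) = 9.772e-03 M. For HA ⇌ H⁺ + A⁻, Ka = [H⁺][A⁻]/[HA] = [H⁺]² / ([HA]₀ − [H⁺]) = (9.772e-03)² / (0.229 − 9.772e-03) = 4.36e-04.

K_a = 4.36e-04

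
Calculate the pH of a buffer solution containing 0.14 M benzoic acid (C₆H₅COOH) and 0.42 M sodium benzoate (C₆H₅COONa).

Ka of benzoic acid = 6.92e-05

pKa = -log(6.92e-05) = 4.16. pH = pKa + log([A⁻]/[HA]) = 4.16 + log(0.42/0.14)

pH = 4.64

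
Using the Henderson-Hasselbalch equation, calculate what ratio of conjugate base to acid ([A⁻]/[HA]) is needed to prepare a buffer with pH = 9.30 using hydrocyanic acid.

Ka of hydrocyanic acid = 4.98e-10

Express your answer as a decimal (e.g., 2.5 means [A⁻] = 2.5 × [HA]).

pKa = -log(4.98e-10) = 9.3028. pH = pKa + log([A⁻]/[HA]), so log([A⁻]/[HA]) = pH − pKa = 9.30 − 9.3028 = -0.0028. [A⁻]/[HA] = 10^(-0.0028) = 0.994

[A⁻]/[HA] = 0.994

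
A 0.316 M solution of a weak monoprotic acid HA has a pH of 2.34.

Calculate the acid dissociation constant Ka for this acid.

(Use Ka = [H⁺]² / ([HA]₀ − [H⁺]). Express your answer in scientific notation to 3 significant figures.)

[H⁺] = 10^(−pH) = 10^(−2.34) = 4.571e-03 M. For HA ⇌ H⁺ + A⁻, Ka = [H⁺][A⁻]/[HA] = [H⁺]² / ([HA]₀ − [H⁺]) = (4.571e-03)² / (0.316 − 4.571e-03) = 6.71e-05.

K_a = 6.71e-05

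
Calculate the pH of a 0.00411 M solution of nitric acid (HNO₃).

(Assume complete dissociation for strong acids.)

[H⁺] = 0.00411 M for strong acid. pH = -log[H⁺] = -log(0.00411)

pH = 2.39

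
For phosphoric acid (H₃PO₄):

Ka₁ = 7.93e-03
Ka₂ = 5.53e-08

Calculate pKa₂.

pKa₂ = -log(Ka₂) = -log(5.53e-08) = 7.26.

pK_{a2} = 7.26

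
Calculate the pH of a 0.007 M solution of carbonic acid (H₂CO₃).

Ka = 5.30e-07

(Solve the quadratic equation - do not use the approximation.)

x² + Ka×x - Ka×C = 0. Using quadratic formula: [H⁺] = 6.0645e-05

pH = 4.22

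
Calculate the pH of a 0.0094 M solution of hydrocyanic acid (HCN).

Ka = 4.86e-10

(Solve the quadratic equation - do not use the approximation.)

x² + Ka×x - Ka×C = 0. Using quadratic formula: [H⁺] = 2.1371e-06

pH = 5.67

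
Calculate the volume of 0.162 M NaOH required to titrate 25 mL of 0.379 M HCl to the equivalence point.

At equivalence: moles acid = moles base. moles HCl = 0.379 × 25/1000 = 0.009475 mol. V_base = moles / 0.162 × 1000 = 58.5 mL.

V_{base} = 58.5 mL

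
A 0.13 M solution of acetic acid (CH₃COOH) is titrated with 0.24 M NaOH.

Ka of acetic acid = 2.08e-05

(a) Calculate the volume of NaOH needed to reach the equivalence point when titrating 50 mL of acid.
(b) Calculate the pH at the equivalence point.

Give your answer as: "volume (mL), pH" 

moles acid = 0.13 × 50/1000 = 0.0065 mol; V_base = moles/0.24 × 1000 = 27.1 mL. At equivalence only the conjugate base is present: [A⁻] = 0.0065/0.077 = 8.4324e-02 M. Kb = Kw/Ka = 4.81e-10; [OH⁻] = √(Kb × [A⁻]) = 6.3671e-06; pOH = 5.20; pH = 14 - pOH = 8.80.

V = 27.1 mL, pH = 8.80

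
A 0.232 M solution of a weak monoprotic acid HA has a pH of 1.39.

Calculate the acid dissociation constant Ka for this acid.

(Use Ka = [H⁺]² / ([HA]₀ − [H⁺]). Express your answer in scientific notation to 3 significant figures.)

[H⁺] = 10^(−pH) = 10^(−1.39) = 4.074e-02 M. For HA ⇌ H⁺ + A⁻, Ka = [H⁺][A⁻]/[HA] = [H⁺]² / ([HA]₀ − [H⁺]) = (4.074e-02)² / (0.232 − 4.074e-02) = 8.68e-03.

K_a = 8.68e-03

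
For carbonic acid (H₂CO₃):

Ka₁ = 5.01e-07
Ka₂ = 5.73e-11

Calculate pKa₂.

pKa₂ = -log(Ka₂) = -log(5.73e-11) = 10.24.

pK_{a2} = 10.24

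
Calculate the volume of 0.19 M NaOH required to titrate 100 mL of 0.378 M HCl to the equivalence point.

At equivalence: moles acid = moles base. moles HCl = 0.378 × 100/1000 = 0.0378 mol. V_base = moles / 0.19 × 1000 = 198.9 mL.

V_{base} = 198.9 mL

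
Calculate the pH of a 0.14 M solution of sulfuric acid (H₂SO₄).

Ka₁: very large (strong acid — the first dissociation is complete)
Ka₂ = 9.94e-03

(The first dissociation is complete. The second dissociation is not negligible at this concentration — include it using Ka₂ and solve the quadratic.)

First dissociation is complete: [H⁺]₀ = [HSO₄⁻]₀ = C = 0.14 M. Second dissociation HSO₄⁻ ⇌ H⁺ + SO₄²⁻: let x = [SO₄²⁻]. Ka₂ = (C + x)·x / (C − x) = 9.94e-03 → x² + (C + Ka₂)·x − Ka₂·C = 0 → x² + 0.14994·x − 1.392e-03 = 0. x = (−0.14994 + √(0.14994² + 4 × 1.392e-03)) / 2 = 8.7683e-03 M. [H⁺] = C + x = 0.14 + 8.7683e-03 = 1.4877e-01 M. pH = -log(1.4877e-01) = 0.83.

pH = 0.83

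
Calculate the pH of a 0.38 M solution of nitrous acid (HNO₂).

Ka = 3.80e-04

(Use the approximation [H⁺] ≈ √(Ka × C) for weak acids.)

[H⁺] = √(Ka × C) = √(3.80e-04 × 0.38) = 1.2017e-02. pH = -log(1.2017e-02)

pH = 1.92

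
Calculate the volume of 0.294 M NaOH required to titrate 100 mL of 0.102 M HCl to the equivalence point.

At equivalence: moles acid = moles base. moles HCl = 0.102 × 100/1000 = 0.0102 mol. V_base = moles / 0.294 × 1000 = 34.7 mL.

V_{base} = 34.7 mL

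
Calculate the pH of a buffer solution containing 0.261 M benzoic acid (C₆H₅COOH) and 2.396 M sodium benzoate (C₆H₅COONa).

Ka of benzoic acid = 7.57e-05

pKa = -log(7.57e-05) = 4.12. pH = pKa + log([A⁻]/[HA]) = 4.12 + log(2.396/0.261)

pH = 5.08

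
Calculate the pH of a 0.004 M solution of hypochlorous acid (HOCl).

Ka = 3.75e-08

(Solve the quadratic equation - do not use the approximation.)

x² + Ka×x - Ka×C = 0. Using quadratic formula: [H⁺] = 1.2229e-05

pH = 4.91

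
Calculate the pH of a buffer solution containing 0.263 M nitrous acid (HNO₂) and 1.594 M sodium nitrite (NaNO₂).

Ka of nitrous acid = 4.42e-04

pKa = -log(4.42e-04) = 3.35. pH = pKa + log([A⁻]/[HA]) = 3.35 + log(1.594/0.263)

pH = 4.14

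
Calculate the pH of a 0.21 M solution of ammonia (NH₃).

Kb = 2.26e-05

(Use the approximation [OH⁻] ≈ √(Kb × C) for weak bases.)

[OH⁻] = √(Kb × C) = √(2.26e-05 × 0.21) = 2.1785e-03. pOH = 2.66, pH = 14 - pOH

pH = 11.34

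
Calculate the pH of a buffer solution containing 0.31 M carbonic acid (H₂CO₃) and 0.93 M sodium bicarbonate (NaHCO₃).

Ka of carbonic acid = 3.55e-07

pKa = -log(3.55e-07) = 6.45. pH = pKa + log([A⁻]/[HA]) = 6.45 + log(0.93/0.31)

pH = 6.93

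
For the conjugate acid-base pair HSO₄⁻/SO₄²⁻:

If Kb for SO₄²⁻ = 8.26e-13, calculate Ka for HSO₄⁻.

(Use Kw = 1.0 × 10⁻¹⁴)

For a conjugate pair Ka × Kb = Kw, so Ka = Kw/Kb = 1.0 × 10⁻¹⁴ / 8.26e-13 = 1.21e-02.

K_a = 1.21e-02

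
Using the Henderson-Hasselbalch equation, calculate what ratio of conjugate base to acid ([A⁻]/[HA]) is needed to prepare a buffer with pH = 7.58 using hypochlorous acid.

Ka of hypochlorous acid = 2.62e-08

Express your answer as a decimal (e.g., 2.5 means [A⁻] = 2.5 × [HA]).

pKa = -log(2.62e-08) = 7.5817. pH = pKa + log([A⁻]/[HA]), so log([A⁻]/[HA]) = pH − pKa = 7.58 − 7.5817 = -0.0017. [A⁻]/[HA] = 10^(-0.0017) = 0.996

[A⁻]/[HA] = 0.996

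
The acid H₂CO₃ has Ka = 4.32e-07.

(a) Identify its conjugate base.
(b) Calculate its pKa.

(a) The conjugate base is formed by removing one H⁺ from H₂CO₃, giving HCO₃⁻. (b) pKa = -log(Ka) = -log(4.32e-07) = 6.36.

Conjugate base: HCO₃⁻; pK_a = 6.36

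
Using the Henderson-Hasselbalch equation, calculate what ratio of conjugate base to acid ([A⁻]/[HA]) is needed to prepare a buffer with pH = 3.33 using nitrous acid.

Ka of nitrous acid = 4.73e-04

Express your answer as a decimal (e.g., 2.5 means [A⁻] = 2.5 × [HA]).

pKa = -log(4.73e-04) = 3.3251. pH = pKa + log([A⁻]/[HA]), so log([A⁻]/[HA]) = pH − pKa = 3.33 − 3.3251 = 0.0049. [A⁻]/[HA] = 10^(0.0049) = 1.01

[A⁻]/[HA] = 1.01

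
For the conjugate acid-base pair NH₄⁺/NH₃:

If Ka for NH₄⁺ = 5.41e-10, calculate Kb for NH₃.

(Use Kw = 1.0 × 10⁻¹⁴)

For a conjugate pair Ka × Kb = Kw, so Kb = Kw/Ka = 1.0 × 10⁻¹⁴ / 5.41e-10 = 1.85e-05.

K_b = 1.85e-05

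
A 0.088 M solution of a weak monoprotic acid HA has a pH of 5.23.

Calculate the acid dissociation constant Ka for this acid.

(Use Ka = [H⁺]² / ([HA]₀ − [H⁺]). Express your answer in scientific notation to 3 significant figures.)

[H⁺] = 10^(−pH) = 10^(−5.23) = 5.888e-06 M. For HA ⇌ H⁺ + A⁻, Ka = [H⁺][A⁻]/[HA] = [H⁺]² / ([HA]₀ − [H⁺]) = (5.888e-06)² / (0.088 − 5.888e-06) = 3.94e-10.

K_a = 3.94e-10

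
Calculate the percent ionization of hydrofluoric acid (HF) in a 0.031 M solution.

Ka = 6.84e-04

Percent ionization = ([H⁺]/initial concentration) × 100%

Using Ka equilibrium: x² + Ka×x - Ka×C = 0. Solving: [H⁺] = 4.2755e-03. Percent = (4.2755e-03/0.031) × 100

Percent ionization = 13.8%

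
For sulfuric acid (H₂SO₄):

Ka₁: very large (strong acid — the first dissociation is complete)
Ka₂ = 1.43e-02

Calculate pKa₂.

pKa₂ = -log(Ka₂) = -log(1.43e-02) = 1.84.

pK_{a2} = 1.84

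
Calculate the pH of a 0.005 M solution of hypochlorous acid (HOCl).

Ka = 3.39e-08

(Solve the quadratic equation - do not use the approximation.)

x² + Ka×x - Ka×C = 0. Using quadratic formula: [H⁺] = 1.3002e-05

pH = 4.89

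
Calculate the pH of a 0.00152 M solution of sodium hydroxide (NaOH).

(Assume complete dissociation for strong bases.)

[OH⁻] = 0.00152 M for strong base. pOH = -log[OH⁻] = 2.82, pH = 14 - pOH

pH = 11.18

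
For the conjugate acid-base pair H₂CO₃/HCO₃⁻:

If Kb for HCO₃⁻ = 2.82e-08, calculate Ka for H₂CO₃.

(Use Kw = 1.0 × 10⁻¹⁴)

For a conjugate pair Ka × Kb = Kw, so Ka = Kw/Kb = 1.0 × 10⁻¹⁴ / 2.82e-08 = 3.55e-07.

K_a = 3.55e-07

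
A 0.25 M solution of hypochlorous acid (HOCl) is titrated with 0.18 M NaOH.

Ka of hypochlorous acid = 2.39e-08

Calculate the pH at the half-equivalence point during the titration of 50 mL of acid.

At half-equivalence [HA] = [A⁻], so Henderson-Hasselbalch gives pH = pKa = -log(2.39e-08) = 7.62.

pH = pKa = 7.62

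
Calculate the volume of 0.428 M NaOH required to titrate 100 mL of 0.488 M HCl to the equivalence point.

At equivalence: moles acid = moles base. moles HCl = 0.488 × 100/1000 = 0.0488 mol. V_base = moles / 0.428 × 1000 = 114.0 mL.

V_{base} = 114.0 mL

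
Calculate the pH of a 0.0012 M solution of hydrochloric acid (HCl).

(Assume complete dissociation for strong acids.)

[H⁺] = 0.0012 M for strong acid. pH = -log[H⁺] = -log(0.0012)

pH = 2.92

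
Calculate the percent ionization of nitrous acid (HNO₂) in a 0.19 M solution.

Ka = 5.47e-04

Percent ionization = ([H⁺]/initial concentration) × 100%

Using Ka equilibrium: x² + Ka×x - Ka×C = 0. Solving: [H⁺] = 9.9248e-03. Percent = (9.9248e-03/0.19) × 100

Percent ionization = 5.22%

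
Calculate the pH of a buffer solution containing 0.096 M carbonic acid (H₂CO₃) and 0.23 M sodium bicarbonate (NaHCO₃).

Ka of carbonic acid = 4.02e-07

pKa = -log(4.02e-07) = 6.40. pH = pKa + log([A⁻]/[HA]) = 6.40 + log(0.23/0.096)

pH = 6.78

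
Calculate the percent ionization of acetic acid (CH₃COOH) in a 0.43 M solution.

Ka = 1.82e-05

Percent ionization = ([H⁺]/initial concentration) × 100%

Using Ka equilibrium: x² + Ka×x - Ka×C = 0. Solving: [H⁺] = 2.7884e-03. Percent = (2.7884e-03/0.43) × 100

Percent ionization = 0.648%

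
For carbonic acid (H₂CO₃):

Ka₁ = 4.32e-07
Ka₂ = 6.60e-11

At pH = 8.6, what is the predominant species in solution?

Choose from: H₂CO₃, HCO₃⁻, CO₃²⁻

pKa₁ = 6.36, pKa₂ = 10.18. For a polyprotic acid the predominant species crosses at each pKa: below pKa_n the protonated form dominates, above it the deprotonated form does. At pH = 8.6, the predominant species is HCO₃⁻.

HCO₃⁻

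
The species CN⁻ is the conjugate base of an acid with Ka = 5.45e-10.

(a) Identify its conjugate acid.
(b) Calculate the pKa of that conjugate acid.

(a) The conjugate acid is formed by adding one H⁺ to CN⁻, giving HCN. (b) pKa = -log(Ka) = -log(5.45e-10) = 9.26.

Conjugate acid: HCN; pK_a = 9.26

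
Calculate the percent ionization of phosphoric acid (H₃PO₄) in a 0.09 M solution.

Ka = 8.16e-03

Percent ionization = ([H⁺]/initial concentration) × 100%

Using Ka equilibrium: x² + Ka×x - Ka×C = 0. Solving: [H⁺] = 2.3325e-02. Percent = (2.3325e-02/0.09) × 100

Percent ionization = 25.9%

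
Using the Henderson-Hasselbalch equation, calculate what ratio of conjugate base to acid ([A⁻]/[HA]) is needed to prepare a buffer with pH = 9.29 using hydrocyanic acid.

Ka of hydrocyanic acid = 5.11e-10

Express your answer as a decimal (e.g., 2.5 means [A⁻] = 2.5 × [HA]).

pKa = -log(5.11e-10) = 9.2916. pH = pKa + log([A⁻]/[HA]), so log([A⁻]/[HA]) = pH − pKa = 9.29 − 9.2916 = -0.0016. [A⁻]/[HA] = 10^(-0.0016) = 0.996

[A⁻]/[HA] = 0.996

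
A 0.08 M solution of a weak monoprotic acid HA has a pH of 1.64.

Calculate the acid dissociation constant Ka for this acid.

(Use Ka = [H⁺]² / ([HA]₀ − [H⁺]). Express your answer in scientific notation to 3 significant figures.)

[H⁺] = 10^(−pH) = 10^(−1.64) = 2.291e-02 M. For HA ⇌ H⁺ + A⁻, Ka = [H⁺][A⁻]/[HA] = [H⁺]² / ([HA]₀ − [H⁺]) = (2.291e-02)² / (0.08 − 2.291e-02) = 9.19e-03.

K_a = 9.19e-03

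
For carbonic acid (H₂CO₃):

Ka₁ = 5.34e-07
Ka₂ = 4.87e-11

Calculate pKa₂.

pKa₂ = -log(Ka₂) = -log(4.87e-11) = 10.31.

pK_{a2} = 10.31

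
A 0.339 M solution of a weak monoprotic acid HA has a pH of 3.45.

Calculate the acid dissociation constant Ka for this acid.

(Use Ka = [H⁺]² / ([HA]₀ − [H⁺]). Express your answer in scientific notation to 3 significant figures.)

[H⁺] = 10^(−pH) = 10^(−3.45) = 3.548e-04 M. For HA ⇌ H⁺ + A⁻, Ka = [H⁺][A⁻]/[HA] = [H⁺]² / ([HA]₀ − [H⁺]) = (3.548e-04)² / (0.339 − 3.548e-04) = 3.72e-07.

K_a = 3.72e-07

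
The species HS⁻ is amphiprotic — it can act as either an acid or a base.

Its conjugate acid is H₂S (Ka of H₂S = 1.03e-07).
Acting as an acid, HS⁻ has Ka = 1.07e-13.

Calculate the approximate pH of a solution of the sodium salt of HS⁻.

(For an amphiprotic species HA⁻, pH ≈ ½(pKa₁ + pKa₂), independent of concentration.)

pKa₁ = -log(1.03e-07) = 6.99; pKa₂ = -log(1.07e-13) = 12.97. For an amphiprotic species, pH ≈ ½(pKa₁ + pKa₂) = ½(6.99 + 12.97) = 9.98.

pH = 9.98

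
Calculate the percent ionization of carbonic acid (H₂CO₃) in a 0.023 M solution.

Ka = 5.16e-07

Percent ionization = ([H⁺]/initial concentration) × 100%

Using Ka equilibrium: x² + Ka×x - Ka×C = 0. Solving: [H⁺] = 1.0868e-04. Percent = (1.0868e-04/0.023) × 100

Percent ionization = 0.473%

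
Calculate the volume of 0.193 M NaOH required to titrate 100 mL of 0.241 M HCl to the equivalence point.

At equivalence: moles acid = moles base. moles HCl = 0.241 × 100/1000 = 0.0241 mol. V_base = moles / 0.193 × 1000 = 124.9 mL.

V_{base} = 124.9 mL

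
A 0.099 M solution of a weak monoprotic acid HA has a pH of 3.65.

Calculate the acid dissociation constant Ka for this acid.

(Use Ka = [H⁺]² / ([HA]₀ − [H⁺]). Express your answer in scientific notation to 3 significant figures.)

[H⁺] = 10^(−pH) = 10^(−3.65) = 2.239e-04 M. For HA ⇌ H⁺ + A⁻, Ka = [H⁺][A⁻]/[HA] = [H⁺]² / ([HA]₀ − [H⁺]) = (2.239e-04)² / (0.099 − 2.239e-04) = 5.07e-07.

K_a = 5.07e-07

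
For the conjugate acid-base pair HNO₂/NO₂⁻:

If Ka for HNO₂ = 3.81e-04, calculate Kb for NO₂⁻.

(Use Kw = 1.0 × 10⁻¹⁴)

For a conjugate pair Ka × Kb = Kw, so Kb = Kw/Ka = 1.0 × 10⁻¹⁴ / 3.81e-04 = 2.62e-11.

K_b = 2.62e-11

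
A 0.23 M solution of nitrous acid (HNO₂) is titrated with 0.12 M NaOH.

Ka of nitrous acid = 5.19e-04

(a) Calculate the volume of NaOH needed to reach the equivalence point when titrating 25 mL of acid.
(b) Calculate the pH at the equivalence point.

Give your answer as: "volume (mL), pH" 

moles acid = 0.23 × 25/1000 = 0.00575 mol; V_base = moles/0.12 × 1000 = 47.9 mL. At equivalence only the conjugate base is present: [A⁻] = 0.00575/0.073 = 7.8857e-02 M. Kb = Kw/Ka = 1.93e-11; [OH⁻] = √(Kb × [A⁻]) = 1.2326e-06; pOH = 5.91; pH = 14 - pOH = 8.09.

V = 47.9 mL, pH = 8.09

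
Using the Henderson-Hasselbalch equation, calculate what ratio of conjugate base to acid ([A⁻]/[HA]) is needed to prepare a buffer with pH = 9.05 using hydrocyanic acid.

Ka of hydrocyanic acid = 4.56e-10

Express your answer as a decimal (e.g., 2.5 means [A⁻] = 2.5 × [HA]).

pKa = -log(4.56e-10) = 9.3410. pH = pKa + log([A⁻]/[HA]), so log([A⁻]/[HA]) = pH − pKa = 9.05 − 9.3410 = -0.2910. [A⁻]/[HA] = 10^(-0.2910) = 0.512

[A⁻]/[HA] = 0.512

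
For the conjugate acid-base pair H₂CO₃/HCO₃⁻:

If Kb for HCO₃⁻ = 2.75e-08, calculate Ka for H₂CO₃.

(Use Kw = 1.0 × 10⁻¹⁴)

For a conjugate pair Ka × Kb = Kw, so Ka = Kw/Kb = 1.0 × 10⁻¹⁴ / 2.75e-08 = 3.64e-07.

K_a = 3.64e-07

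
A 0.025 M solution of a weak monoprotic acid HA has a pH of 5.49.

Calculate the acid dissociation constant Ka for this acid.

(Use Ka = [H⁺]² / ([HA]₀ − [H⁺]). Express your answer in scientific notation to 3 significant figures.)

[H⁺] = 10^(−pH) = 10^(−5.49) = 3.236e-06 M. For HA ⇌ H⁺ + A⁻, Ka = [H⁺][A⁻]/[HA] = [H⁺]² / ([HA]₀ − [H⁺]) = (3.236e-06)² / (0.025 − 3.236e-06) = 4.19e-10.

K_a = 4.19e-10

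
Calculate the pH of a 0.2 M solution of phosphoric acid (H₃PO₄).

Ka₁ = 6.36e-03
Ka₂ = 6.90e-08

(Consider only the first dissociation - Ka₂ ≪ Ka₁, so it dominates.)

First dissociation dominates. From Ka₁ = [H⁺][HA⁻]/[H₂A], x² + Ka₁·x − Ka₁·C = 0 with C = 0.2 M and Ka₁ = 6.36e-03. Solving: [H⁺] = (−Ka₁ + √(Ka₁² + 4·Ka₁·C)) / 2 = 3.2627e-02 M. pH = -log(3.2627e-02) = 1.49.

pH = 1.49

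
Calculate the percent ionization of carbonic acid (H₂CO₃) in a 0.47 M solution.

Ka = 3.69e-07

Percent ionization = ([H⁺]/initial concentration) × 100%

Using Ka equilibrium: x² + Ka×x - Ka×C = 0. Solving: [H⁺] = 4.1626e-04. Percent = (4.1626e-04/0.47) × 100

Percent ionization = 0.0886%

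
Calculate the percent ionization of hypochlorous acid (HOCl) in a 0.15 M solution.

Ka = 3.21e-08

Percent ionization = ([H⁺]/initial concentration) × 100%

Using Ka equilibrium: x² + Ka×x - Ka×C = 0. Solving: [H⁺] = 6.9374e-05. Percent = (6.9374e-05/0.15) × 100

Percent ionization = 0.0462%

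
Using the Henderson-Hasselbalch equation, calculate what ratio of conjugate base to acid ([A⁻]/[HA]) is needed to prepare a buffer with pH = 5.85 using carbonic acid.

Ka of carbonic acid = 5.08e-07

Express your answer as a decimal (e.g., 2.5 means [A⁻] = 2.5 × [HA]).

pKa = -log(5.08e-07) = 6.2941. pH = pKa + log([A⁻]/[HA]), so log([A⁻]/[HA]) = pH − pKa = 5.85 − 6.2941 = -0.4441. [A⁻]/[HA] = 10^(-0.4441) = 0.360

[A⁻]/[HA] = 0.360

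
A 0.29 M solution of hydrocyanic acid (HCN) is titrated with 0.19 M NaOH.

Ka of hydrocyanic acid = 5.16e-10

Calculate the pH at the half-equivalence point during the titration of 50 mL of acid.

At half-equivalence [HA] = [A⁻], so Henderson-Hasselbalch gives pH = pKa = -log(5.16e-10) = 9.29.

pH = pKa = 9.29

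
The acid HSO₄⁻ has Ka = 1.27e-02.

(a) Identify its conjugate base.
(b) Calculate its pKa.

(a) The conjugate base is formed by removing one H⁺ from HSO₄⁻, giving SO₄²⁻. (b) pKa = -log(Ka) = -log(1.27e-02) = 1.90.

Conjugate base: SO₄²⁻; pK_a = 1.90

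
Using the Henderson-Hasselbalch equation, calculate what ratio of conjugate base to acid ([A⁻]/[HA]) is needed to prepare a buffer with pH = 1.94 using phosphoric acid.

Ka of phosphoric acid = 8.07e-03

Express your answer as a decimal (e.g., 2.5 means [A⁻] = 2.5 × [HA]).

pKa = -log(8.07e-03) = 2.0931. pH = pKa + log([A⁻]/[HA]), so log([A⁻]/[HA]) = pH − pKa = 1.94 − 2.0931 = -0.1531. [A⁻]/[HA] = 10^(-0.1531) = 0.703

[A⁻]/[HA] = 0.703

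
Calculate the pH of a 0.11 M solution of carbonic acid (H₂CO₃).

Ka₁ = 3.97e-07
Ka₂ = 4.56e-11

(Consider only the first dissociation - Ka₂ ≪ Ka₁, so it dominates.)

First dissociation dominates. From Ka₁ = [H⁺][HA⁻]/[H₂A], x² + Ka₁·x − Ka₁·C = 0 with C = 0.11 M and Ka₁ = 3.97e-07. Solving: [H⁺] = (−Ka₁ + √(Ka₁² + 4·Ka₁·C)) / 2 = 2.0878e-04 M. pH = -log(2.0878e-04) = 3.68.

pH = 3.68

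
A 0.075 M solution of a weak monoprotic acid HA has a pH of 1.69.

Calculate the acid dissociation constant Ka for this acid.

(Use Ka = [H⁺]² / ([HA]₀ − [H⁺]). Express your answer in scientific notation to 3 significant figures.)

[H⁺] = 10^(−pH) = 10^(−1.69) = 2.042e-02 M. For HA ⇌ H⁺ + A⁻, Ka = [H⁺][A⁻]/[HA] = [H⁺]² / ([HA]₀ − [H⁺]) = (2.042e-02)² / (0.075 − 2.042e-02) = 7.64e-03.

K_a = 7.64e-03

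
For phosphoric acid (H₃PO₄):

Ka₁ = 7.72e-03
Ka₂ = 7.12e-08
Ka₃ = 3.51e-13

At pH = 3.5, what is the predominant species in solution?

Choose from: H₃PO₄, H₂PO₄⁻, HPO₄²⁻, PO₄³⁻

pKa₁ = 2.11, pKa₂ = 7.15, pKa₃ = 12.45. For a polyprotic acid the predominant species crosses at each pKa: below pKa_n the protonated form dominates, above it the deprotonated form does. At pH = 3.5, the predominant species is H₂PO₄⁻.

H₂PO₄⁻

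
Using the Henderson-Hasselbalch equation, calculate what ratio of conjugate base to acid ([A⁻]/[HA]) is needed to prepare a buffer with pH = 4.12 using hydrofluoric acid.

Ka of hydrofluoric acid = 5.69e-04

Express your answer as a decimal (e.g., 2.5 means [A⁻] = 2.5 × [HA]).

pKa = -log(5.69e-04) = 3.2449. pH = pKa + log([A⁻]/[HA]), so log([A⁻]/[HA]) = pH − pKa = 4.12 − 3.2449 = 0.8751. [A⁻]/[HA] = 10^(0.8751) = 7.50

[A⁻]/[HA] = 7.50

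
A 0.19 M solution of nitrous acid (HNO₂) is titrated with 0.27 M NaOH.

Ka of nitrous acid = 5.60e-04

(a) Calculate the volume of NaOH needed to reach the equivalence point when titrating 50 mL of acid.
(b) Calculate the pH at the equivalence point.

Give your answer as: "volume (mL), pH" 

moles acid = 0.19 × 50/1000 = 0.0095 mol; V_base = moles/0.27 × 1000 = 35.2 mL. At equivalence only the conjugate base is present: [A⁻] = 0.0095/0.085 = 1.1152e-01 M. Kb = Kw/Ka = 1.79e-11; [OH⁻] = √(Kb × [A⁻]) = 1.4112e-06; pOH = 5.85; pH = 14 - pOH = 8.15.

V = 35.2 mL, pH = 8.15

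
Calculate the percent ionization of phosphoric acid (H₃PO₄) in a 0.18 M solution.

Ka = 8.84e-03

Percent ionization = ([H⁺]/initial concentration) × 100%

Using Ka equilibrium: x² + Ka×x - Ka×C = 0. Solving: [H⁺] = 3.5714e-02. Percent = (3.5714e-02/0.18) × 100

Percent ionization = 19.8%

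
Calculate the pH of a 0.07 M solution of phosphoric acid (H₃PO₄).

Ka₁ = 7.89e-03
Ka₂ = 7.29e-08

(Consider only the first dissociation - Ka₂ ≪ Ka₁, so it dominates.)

First dissociation dominates. From Ka₁ = [H⁺][HA⁻]/[H₂A], x² + Ka₁·x − Ka₁·C = 0 with C = 0.07 M and Ka₁ = 7.89e-03. Solving: [H⁺] = (−Ka₁ + √(Ka₁² + 4·Ka₁·C)) / 2 = 1.9885e-02 M. pH = -log(1.9885e-02) = 1.70.

pH = 1.70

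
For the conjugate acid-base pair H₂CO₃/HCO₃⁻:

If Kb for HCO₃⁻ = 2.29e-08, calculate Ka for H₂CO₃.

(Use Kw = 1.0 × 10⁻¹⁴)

For a conjugate pair Ka × Kb = Kw, so Ka = Kw/Kb = 1.0 × 10⁻¹⁴ / 2.29e-08 = 4.37e-07.

K_a = 4.37e-07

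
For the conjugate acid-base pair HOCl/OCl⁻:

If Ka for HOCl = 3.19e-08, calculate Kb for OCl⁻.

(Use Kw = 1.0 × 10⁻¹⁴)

For a conjugate pair Ka × Kb = Kw, so Kb = Kw/Ka = 1.0 × 10⁻¹⁴ / 3.19e-08 = 3.13e-07.

K_b = 3.13e-07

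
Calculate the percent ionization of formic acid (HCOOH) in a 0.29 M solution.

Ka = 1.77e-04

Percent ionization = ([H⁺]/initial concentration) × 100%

Using Ka equilibrium: x² + Ka×x - Ka×C = 0. Solving: [H⁺] = 7.0765e-03. Percent = (7.0765e-03/0.29) × 100

Percent ionization = 2.44%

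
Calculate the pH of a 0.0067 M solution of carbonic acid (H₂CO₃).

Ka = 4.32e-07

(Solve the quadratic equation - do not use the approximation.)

x² + Ka×x - Ka×C = 0. Using quadratic formula: [H⁺] = 5.3584e-05

pH = 4.27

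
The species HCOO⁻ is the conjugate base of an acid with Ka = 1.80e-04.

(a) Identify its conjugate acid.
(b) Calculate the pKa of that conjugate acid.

(a) The conjugate acid is formed by adding one H⁺ to HCOO⁻, giving HCOOH. (b) pKa = -log(Ka) = -log(1.80e-04) = 3.74.

Conjugate acid: HCOOH; pK_a = 3.74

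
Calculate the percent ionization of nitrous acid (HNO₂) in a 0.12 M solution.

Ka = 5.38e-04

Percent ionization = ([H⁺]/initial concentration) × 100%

Using Ka equilibrium: x² + Ka×x - Ka×C = 0. Solving: [H⁺] = 7.7704e-03. Percent = (7.7704e-03/0.12) × 100

Percent ionization = 6.48%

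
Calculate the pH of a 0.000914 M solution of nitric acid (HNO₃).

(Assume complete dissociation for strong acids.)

[H⁺] = 0.000914 M for strong acid. pH = -log[H⁺] = -log(0.000914)

pH = 3.04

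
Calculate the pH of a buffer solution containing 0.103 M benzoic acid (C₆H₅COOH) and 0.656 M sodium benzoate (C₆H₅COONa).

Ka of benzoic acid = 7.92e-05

pKa = -log(7.92e-05) = 4.10. pH = pKa + log([A⁻]/[HA]) = 4.10 + log(0.656/0.103)

pH = 4.91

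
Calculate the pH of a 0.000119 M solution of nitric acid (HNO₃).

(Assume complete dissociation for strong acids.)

[H⁺] = 0.000119 M for strong acid. pH = -log[H⁺] = -log(0.000119)

pH = 3.92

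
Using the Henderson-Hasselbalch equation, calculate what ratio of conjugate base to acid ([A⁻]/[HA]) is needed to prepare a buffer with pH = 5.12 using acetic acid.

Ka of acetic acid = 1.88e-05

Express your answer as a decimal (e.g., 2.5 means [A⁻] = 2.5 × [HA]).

pKa = -log(1.88e-05) = 4.7258. pH = pKa + log([A⁻]/[HA]), so log([A⁻]/[HA]) = pH − pKa = 5.12 − 4.7258 = 0.3942. [A⁻]/[HA] = 10^(0.3942) = 2.48

[A⁻]/[HA] = 2.48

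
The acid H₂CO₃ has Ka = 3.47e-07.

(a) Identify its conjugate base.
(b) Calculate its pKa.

(a) The conjugate base is formed by removing one H⁺ from H₂CO₃, giving HCO₃⁻. (b) pKa = -log(Ka) = -log(3.47e-07) = 6.46.

Conjugate base: HCO₃⁻; pK_a = 6.46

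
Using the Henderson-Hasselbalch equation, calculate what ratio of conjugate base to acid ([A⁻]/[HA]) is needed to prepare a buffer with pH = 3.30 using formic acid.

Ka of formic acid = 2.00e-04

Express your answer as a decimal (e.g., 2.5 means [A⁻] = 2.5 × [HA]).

pKa = -log(2.00e-04) = 3.6990. pH = pKa + log([A⁻]/[HA]), so log([A⁻]/[HA]) = pH − pKa = 3.30 − 3.6990 = -0.3990. [A⁻]/[HA] = 10^(-0.3990) = 0.399

[A⁻]/[HA] = 0.399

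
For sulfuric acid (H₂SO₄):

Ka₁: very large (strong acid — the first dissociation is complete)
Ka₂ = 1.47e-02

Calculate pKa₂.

pKa₂ = -log(Ka₂) = -log(1.47e-02) = 1.83.

pK_{a2} = 1.83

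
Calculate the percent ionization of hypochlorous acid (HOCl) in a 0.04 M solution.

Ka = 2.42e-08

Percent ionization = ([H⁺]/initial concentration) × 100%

Using Ka equilibrium: x² + Ka×x - Ka×C = 0. Solving: [H⁺] = 3.1101e-05. Percent = (3.1101e-05/0.04) × 100

Percent ionization = 0.0778%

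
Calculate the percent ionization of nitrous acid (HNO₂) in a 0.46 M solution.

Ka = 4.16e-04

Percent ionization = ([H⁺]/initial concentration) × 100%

Using Ka equilibrium: x² + Ka×x - Ka×C = 0. Solving: [H⁺] = 1.3627e-02. Percent = (1.3627e-02/0.46) × 100

Percent ionization = 2.96%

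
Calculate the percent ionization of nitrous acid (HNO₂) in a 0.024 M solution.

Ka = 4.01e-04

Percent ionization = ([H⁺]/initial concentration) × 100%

Using Ka equilibrium: x² + Ka×x - Ka×C = 0. Solving: [H⁺] = 2.9082e-03. Percent = (2.9082e-03/0.024) × 100

Percent ionization = 12.1%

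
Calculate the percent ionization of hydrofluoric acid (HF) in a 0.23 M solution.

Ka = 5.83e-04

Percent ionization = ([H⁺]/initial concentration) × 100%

Using Ka equilibrium: x² + Ka×x - Ka×C = 0. Solving: [H⁺] = 1.1292e-02. Percent = (1.1292e-02/0.23) × 100

Percent ionization = 4.91%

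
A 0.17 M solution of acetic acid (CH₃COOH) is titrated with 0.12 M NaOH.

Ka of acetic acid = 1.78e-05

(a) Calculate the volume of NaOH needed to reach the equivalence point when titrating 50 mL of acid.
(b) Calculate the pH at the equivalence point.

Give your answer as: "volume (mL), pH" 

moles acid = 0.17 × 50/1000 = 0.0085 mol; V_base = moles/0.12 × 1000 = 70.8 mL. At equivalence only the conjugate base is present: [A⁻] = 0.0085/0.121 = 7.0345e-02 M. Kb = Kw/Ka = 5.62e-10; [OH⁻] = √(Kb × [A⁻]) = 6.2865e-06; pOH = 5.20; pH = 14 - pOH = 8.80.

V = 70.8 mL, pH = 8.80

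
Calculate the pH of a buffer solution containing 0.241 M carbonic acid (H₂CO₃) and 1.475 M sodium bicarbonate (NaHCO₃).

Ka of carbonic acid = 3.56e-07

pKa = -log(3.56e-07) = 6.45. pH = pKa + log([A⁻]/[HA]) = 6.45 + log(1.475/0.241)

pH = 7.24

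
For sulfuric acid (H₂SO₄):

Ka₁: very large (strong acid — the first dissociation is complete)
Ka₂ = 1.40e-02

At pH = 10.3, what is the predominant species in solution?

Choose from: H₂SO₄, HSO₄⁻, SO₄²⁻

The first dissociation is complete, so H₂SO₄ itself is never the predominant species in water; pKa₂ = -log(1.40e-02) = 1.85. For a polyprotic acid the predominant species crosses at each pKa: below pKa_n the protonated form dominates, above it the deprotonated form does. At pH = 10.3, the predominant species is SO₄²⁻.

SO₄²⁻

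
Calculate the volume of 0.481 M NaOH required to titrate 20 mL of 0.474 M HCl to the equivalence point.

At equivalence: moles acid = moles base. moles HCl = 0.474 × 20/1000 = 0.00948 mol. V_base = moles / 0.481 × 1000 = 19.7 mL.

V_{base} = 19.7 mL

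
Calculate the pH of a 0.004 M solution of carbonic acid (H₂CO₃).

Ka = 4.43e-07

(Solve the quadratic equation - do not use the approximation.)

x² + Ka×x - Ka×C = 0. Using quadratic formula: [H⁺] = 4.1874e-05

pH = 4.38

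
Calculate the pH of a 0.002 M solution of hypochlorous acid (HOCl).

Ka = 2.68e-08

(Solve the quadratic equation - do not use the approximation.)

x² + Ka×x - Ka×C = 0. Using quadratic formula: [H⁺] = 7.3078e-06

pH = 5.14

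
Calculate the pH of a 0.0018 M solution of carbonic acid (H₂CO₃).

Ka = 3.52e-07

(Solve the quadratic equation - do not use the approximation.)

x² + Ka×x - Ka×C = 0. Using quadratic formula: [H⁺] = 2.4996e-05

pH = 4.60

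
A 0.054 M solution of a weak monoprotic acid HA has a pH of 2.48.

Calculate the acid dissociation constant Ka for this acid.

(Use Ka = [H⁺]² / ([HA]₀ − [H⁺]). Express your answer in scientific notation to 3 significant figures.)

[H⁺] = 10^(−pH) = 10^(−2.48) = 3.311e-03 M. For HA ⇌ H⁺ + A⁻, Ka = [H⁺][A⁻]/[HA] = [H⁺]² / ([HA]₀ − [H⁺]) = (3.311e-03)² / (0.054 − 3.311e-03) = 2.16e-04.

K_a = 2.16e-04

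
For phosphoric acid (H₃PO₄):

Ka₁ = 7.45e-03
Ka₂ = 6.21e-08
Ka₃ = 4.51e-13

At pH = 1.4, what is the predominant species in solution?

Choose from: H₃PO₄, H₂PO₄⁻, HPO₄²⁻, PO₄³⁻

pKa₁ = 2.13, pKa₂ = 7.21, pKa₃ = 12.35. For a polyprotic acid the predominant species crosses at each pKa: below pKa_n the protonated form dominates, above it the deprotonated form does. At pH = 1.4, the predominant species is H₃PO₄.

H₃PO₄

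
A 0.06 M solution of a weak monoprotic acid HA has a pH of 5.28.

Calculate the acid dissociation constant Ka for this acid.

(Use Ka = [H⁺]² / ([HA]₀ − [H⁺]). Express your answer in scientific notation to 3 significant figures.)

[H⁺] = 10^(−pH) = 10^(−5.28) = 5.248e-06 M. For HA ⇌ H⁺ + A⁻, Ka = [H⁺][A⁻]/[HA] = [H⁺]² / ([HA]₀ − [H⁺]) = (5.248e-06)² / (0.06 − 5.248e-06) = 4.59e-10.

K_a = 4.59e-10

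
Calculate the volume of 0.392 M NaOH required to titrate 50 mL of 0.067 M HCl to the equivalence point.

At equivalence: moles acid = moles base. moles HCl = 0.067 × 50/1000 = 0.00335 mol. V_base = moles / 0.392 × 1000 = 8.5 mL.

V_{base} = 8.5 mL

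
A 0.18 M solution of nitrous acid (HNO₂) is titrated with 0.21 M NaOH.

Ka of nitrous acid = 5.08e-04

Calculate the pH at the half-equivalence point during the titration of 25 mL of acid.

At half-equivalence [HA] = [A⁻], so Henderson-Hasselbalch gives pH = pKa = -log(5.08e-04) = 3.29.

pH = pKa = 3.29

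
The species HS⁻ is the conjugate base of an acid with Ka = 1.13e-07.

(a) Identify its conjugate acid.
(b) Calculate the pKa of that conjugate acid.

(a) The conjugate acid is formed by adding one H⁺ to HS⁻, giving H₂S. (b) pKa = -log(Ka) = -log(1.13e-07) = 6.95.

Conjugate acid: H₂S; pK_a = 6.95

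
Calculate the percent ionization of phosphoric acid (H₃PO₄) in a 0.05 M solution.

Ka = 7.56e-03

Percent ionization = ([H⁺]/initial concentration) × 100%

Using Ka equilibrium: x² + Ka×x - Ka×C = 0. Solving: [H⁺] = 1.6026e-02. Percent = (1.6026e-02/0.05) × 100

Percent ionization = 32.1%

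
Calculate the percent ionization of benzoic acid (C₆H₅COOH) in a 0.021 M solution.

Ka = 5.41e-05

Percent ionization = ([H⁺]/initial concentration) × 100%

Using Ka equilibrium: x² + Ka×x - Ka×C = 0. Solving: [H⁺] = 1.0392e-03. Percent = (1.0392e-03/0.021) × 100

Percent ionization = 4.95%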